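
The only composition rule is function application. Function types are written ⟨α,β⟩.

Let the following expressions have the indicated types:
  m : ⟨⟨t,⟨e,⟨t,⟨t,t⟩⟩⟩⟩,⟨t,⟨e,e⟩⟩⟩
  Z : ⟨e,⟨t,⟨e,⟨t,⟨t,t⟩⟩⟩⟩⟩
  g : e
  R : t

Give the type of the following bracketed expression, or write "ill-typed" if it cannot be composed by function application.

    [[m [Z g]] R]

⟨e,e⟩

[Z g]: ⟨e,⟨t,⟨e,⟨t,⟨t,t⟩⟩⟩⟩⟩ applied to e yields ⟨t,⟨e,⟨t,⟨t,t⟩⟩⟩⟩.
[m [Z g]]: ⟨⟨t,⟨e,⟨t,⟨t,t⟩⟩⟩⟩,⟨t,⟨e,e⟩⟩⟩ applied to ⟨t,⟨e,⟨t,⟨t,t⟩⟩⟩⟩ yields ⟨t,⟨e,e⟩⟩.
[[m [Z g]] R]: ⟨t,⟨e,e⟩⟩ applied to t yields ⟨e,e⟩.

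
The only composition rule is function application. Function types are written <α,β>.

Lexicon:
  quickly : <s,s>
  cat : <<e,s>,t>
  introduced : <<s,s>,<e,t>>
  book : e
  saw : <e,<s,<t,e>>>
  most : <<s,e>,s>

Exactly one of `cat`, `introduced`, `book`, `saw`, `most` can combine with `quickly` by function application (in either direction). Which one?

introduced

cat : <<e,s>,t> — does not combine with quickly.
introduced — combines: introduced : <<s,s>,<e,t>> takes quickly : <s,s> as argument, giving <e,t>.
book : e — does not combine with quickly.
saw : <e,<s,<t,e>>> — does not combine with quickly.
most : <<s,e>,s> — does not combine with quickly.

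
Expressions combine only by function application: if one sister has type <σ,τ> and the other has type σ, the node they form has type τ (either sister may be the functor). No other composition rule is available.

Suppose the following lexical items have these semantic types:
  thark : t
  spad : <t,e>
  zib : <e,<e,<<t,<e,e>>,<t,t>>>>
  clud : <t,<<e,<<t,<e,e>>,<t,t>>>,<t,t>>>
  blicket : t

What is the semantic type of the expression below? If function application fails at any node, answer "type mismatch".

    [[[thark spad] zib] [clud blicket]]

[thark spad] — spad of type <t,e> combines with thark of type t: type e.
[[thark spad] zib] — zib of type <e,<e,<<t,<e,e>>,<t,t>>>> combines with [thark spad] of type e: type <e,<<t,<e,e>>,<t,t>>>.
[clud blicket] — clud of type <t,<<e,<<t,<e,e>>,<t,t>>>,<t,t>>> combines with blicket of type t: type <<e,<<t,<e,e>>,<t,t>>>,<t,t>>.
[[[thark spad] zib] [clud blicket]] — [clud blicket] of type <<e,<<t,<e,e>>,<t,t>>>,<t,t>> combines with [[thark spad] zib] of type <e,<<t,<e,e>>,<t,t>>>: type <t,t>.

<t,t>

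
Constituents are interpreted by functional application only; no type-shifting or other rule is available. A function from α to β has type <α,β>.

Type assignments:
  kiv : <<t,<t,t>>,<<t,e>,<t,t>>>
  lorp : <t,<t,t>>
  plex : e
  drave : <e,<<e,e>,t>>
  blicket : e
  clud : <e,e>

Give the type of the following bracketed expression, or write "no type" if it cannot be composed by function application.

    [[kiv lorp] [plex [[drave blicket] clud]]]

[kiv lorp]: kiv is <<t,<t,t>>,<<t,e>,<t,t>>>, lorp is <t,<t,t>>; result <<t,e>,<t,t>>.
[drave blicket]: drave is <e,<<e,e>,t>>, blicket is e; result <<e,e>,t>.
[[drave blicket] clud]: [drave blicket] is <<e,e>,t>, clud is <e,e>; result t.
[plex [[drave blicket] clud]]: e and t cannot combine by function application — type clash.

no type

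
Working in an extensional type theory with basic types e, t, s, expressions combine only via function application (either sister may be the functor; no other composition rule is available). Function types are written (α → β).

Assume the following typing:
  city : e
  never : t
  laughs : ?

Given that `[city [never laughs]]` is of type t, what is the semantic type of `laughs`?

[city [never laughs]] is required to be t. city : e cannot yield t as functor, so [never laughs] : (e → t).
[never laughs] is required to be (e → t). never : t cannot yield (e → t) as functor, so laughs : (t → (e → t)).

(t → (e → t))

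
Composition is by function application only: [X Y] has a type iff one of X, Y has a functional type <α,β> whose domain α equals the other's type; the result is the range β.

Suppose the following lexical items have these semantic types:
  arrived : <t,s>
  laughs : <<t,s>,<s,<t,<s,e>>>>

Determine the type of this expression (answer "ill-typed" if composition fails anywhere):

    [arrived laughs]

<s,<t,<s,e>>>

[arrived laughs]: functor laughs : <<t,s>,<s,<t,<s,e>>>>, argument arrived : <t,s>; result <s,<t,<s,e>>>.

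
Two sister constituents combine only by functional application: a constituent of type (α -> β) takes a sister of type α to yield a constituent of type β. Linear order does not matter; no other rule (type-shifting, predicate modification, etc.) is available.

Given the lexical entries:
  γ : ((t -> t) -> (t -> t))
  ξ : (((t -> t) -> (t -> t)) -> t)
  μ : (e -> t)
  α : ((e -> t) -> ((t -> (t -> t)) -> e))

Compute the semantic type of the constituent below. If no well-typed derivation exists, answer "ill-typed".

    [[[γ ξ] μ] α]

[γ ξ]: (((t -> t) -> (t -> t)) -> t) applied to ((t -> t) -> (t -> t)) yields t.
At [[γ ξ] μ]: neither t nor (e -> t) can take the other as argument; the node is ill-typed.

ill-typed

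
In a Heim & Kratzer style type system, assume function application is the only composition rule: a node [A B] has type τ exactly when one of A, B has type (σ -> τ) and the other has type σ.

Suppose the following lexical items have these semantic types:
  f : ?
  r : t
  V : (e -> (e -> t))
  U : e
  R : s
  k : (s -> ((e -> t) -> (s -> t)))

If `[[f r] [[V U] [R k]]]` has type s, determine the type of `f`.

(t -> ((s -> t) -> s))

[[f r] [[V U] [R k]]] must have type s. The sister [[V U] [R k]] has type (s -> t); that is not a function onto s, so [f r] must be the functor, of type ((s -> t) -> s).
[f r] must have type ((s -> t) -> s). The sister r has type t; that is not a function onto ((s -> t) -> s), so f must be the functor, of type (t -> ((s -> t) -> s)).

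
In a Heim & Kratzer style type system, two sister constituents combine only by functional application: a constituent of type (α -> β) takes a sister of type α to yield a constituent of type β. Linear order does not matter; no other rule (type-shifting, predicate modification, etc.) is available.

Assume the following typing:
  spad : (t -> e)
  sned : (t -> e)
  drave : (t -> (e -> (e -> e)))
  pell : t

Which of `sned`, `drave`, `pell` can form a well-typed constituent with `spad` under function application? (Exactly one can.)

pell

sned : (t -> e) — spad needs t; sned needs t; neither fits.
drave : (t -> (e -> (e -> e))) — spad needs t; drave needs t; neither fits.
pell — combines: spad : (t -> e) takes pell : t as argument, giving e.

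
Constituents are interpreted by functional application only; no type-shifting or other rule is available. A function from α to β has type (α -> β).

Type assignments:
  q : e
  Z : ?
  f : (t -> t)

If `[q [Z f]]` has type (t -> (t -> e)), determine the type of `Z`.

For [q [Z f]] to have type (t -> (t -> e)) with q of type e, [Z f] must be the function: [Z f] : (e -> (t -> (t -> e))).
For [Z f] to have type (e -> (t -> (t -> e))) with f of type (t -> t), Z must be the function: Z : ((t -> t) -> (e -> (t -> (t -> e)))).

((t -> t) -> (e -> (t -> (t -> e))))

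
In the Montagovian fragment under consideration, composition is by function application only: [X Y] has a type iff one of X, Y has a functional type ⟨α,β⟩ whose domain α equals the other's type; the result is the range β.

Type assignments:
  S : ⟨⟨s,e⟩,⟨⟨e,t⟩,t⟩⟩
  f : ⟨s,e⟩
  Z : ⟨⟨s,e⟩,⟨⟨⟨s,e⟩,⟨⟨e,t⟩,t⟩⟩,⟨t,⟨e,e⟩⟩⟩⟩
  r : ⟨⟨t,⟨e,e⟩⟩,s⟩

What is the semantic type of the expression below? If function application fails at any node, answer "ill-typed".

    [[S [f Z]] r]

[f Z]: functor Z : ⟨⟨s,e⟩,⟨⟨⟨s,e⟩,⟨⟨e,t⟩,t⟩⟩,⟨t,⟨e,e⟩⟩⟩⟩, argument f : ⟨s,e⟩; result ⟨⟨⟨s,e⟩,⟨⟨e,t⟩,t⟩⟩,⟨t,⟨e,e⟩⟩⟩.
[S [f Z]]: functor [f Z] : ⟨⟨⟨s,e⟩,⟨⟨e,t⟩,t⟩⟩,⟨t,⟨e,e⟩⟩⟩, argument S : ⟨⟨s,e⟩,⟨⟨e,t⟩,t⟩⟩; result ⟨t,⟨e,e⟩⟩.
[[S [f Z]] r]: functor r : ⟨⟨t,⟨e,e⟩⟩,s⟩, argument [S [f Z]] : ⟨t,⟨e,e⟩⟩; result s.

s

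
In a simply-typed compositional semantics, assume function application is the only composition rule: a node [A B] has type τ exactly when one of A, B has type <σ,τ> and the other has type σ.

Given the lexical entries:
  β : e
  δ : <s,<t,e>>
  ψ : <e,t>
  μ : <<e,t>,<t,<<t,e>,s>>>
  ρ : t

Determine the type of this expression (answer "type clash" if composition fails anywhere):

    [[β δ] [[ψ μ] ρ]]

At [β δ]: neither e nor <s,<t,e>> can take the other as argument; the node is ill-typed.

type clash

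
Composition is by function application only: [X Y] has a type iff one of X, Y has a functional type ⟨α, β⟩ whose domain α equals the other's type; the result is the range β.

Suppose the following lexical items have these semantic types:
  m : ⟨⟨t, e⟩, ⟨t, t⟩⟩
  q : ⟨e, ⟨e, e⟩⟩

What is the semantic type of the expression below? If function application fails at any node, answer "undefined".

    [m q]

[m q]: ⟨⟨t, e⟩, ⟨t, t⟩⟩ and ⟨e, ⟨e, e⟩⟩ cannot combine by function application — type clash.

undefined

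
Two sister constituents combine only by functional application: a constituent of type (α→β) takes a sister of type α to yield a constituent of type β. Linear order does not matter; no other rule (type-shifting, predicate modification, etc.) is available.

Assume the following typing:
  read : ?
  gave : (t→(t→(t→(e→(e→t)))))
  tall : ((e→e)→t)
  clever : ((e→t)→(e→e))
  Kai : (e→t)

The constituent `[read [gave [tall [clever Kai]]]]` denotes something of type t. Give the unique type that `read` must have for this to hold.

At [read [gave [tall [clever Kai]]]] (required: t): [gave [tall [clever Kai]]] is (t→(t→(e→(e→t)))), which is not a function with range t; hence read is the functor — type ((t→(t→(e→(e→t))))→t).

((t→(t→(e→(e→t))))→t)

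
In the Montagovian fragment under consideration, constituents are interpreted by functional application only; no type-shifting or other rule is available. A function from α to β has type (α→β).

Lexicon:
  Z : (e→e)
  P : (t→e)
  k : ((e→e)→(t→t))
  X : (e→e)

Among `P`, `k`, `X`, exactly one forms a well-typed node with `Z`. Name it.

P : (t→e) — neither side's domain matches the other.
k — combines: k : ((e→e)→(t→t)) takes Z : (e→e) as argument, giving (t→t).
X : (e→e) — neither side's domain matches the other.

k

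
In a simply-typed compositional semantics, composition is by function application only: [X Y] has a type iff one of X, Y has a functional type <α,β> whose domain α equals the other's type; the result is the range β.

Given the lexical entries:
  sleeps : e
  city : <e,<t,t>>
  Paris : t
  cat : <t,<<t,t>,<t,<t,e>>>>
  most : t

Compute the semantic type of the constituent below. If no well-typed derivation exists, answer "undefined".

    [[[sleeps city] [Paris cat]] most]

<t,e>

[sleeps city]: functor city : <e,<t,t>>, argument sleeps : e; result <t,t>.
[Paris cat]: functor cat : <t,<<t,t>,<t,<t,e>>>>, argument Paris : t; result <<t,t>,<t,<t,e>>>.
[[sleeps city] [Paris cat]]: functor [Paris cat] : <<t,t>,<t,<t,e>>>, argument [sleeps city] : <t,t>; result <t,<t,e>>.
[[[sleeps city] [Paris cat]] most]: functor [[sleeps city] [Paris cat]] : <t,<t,e>>, argument most : t; result <t,e>.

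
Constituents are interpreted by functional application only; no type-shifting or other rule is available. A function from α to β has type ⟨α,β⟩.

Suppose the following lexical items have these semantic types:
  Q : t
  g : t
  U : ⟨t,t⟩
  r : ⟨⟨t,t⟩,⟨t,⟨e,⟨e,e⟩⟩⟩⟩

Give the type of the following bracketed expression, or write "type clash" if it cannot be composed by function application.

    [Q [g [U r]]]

[U r] — r of type ⟨⟨t,t⟩,⟨t,⟨e,⟨e,e⟩⟩⟩⟩ combines with U of type ⟨t,t⟩: type ⟨t,⟨e,⟨e,e⟩⟩⟩.
[g [U r]] — [U r] of type ⟨t,⟨e,⟨e,e⟩⟩⟩ combines with g of type t: type ⟨e,⟨e,e⟩⟩.
At [Q [g [U r]]]: neither t nor ⟨e,⟨e,e⟩⟩ can take the other as argument; the node is ill-typed.

type clash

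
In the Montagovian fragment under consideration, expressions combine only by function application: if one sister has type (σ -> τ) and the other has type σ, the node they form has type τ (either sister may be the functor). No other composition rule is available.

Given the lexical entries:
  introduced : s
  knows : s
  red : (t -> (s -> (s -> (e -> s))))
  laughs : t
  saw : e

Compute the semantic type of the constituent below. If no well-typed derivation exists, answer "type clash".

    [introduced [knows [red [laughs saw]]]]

At [laughs saw]: neither t nor e can take the other as argument; the node is ill-typed.

type clash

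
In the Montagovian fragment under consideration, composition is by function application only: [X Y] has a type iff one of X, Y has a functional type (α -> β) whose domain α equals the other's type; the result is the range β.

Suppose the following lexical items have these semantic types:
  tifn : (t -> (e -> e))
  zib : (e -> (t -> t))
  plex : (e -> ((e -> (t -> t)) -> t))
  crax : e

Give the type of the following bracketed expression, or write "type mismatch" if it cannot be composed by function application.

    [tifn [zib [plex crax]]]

(e -> e)

At [plex crax], plex : (e -> ((e -> (t -> t)) -> t)) takes crax : e, giving ((e -> (t -> t)) -> t).
At [zib [plex crax]], [plex crax] : ((e -> (t -> t)) -> t) takes zib : (e -> (t -> t)), giving t.
At [tifn [zib [plex crax]]], tifn : (t -> (e -> e)) takes [zib [plex crax]] : t, giving (e -> e).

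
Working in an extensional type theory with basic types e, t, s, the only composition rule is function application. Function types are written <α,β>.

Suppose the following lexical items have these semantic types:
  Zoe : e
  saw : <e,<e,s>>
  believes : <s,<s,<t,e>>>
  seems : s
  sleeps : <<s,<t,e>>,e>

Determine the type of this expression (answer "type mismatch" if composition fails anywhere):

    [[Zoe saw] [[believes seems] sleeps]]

s

[Zoe saw]: functor saw : <e,<e,s>>, argument Zoe : e; result <e,s>.
[believes seems]: functor believes : <s,<s,<t,e>>>, argument seems : s; result <s,<t,e>>.
[[believes seems] sleeps]: functor sleeps : <<s,<t,e>>,e>, argument [believes seems] : <s,<t,e>>; result e.
[[Zoe saw] [[believes seems] sleeps]]: functor [Zoe saw] : <e,s>, argument [[believes seems] sleeps] : e; result s.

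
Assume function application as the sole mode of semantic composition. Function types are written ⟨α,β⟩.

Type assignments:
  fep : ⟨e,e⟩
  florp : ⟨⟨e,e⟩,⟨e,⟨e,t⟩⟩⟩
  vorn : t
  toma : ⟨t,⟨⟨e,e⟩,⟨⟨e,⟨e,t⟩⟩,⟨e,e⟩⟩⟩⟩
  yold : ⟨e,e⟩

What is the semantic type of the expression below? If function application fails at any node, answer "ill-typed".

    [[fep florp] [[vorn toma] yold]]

⟨e,e⟩

[fep florp]: functor florp : ⟨⟨e,e⟩,⟨e,⟨e,t⟩⟩⟩, argument fep : ⟨e,e⟩; result ⟨e,⟨e,t⟩⟩.
[vorn toma]: functor toma : ⟨t,⟨⟨e,e⟩,⟨⟨e,⟨e,t⟩⟩,⟨e,e⟩⟩⟩⟩, argument vorn : t; result ⟨⟨e,e⟩,⟨⟨e,⟨e,t⟩⟩,⟨e,e⟩⟩⟩.
[[vorn toma] yold]: functor [vorn toma] : ⟨⟨e,e⟩,⟨⟨e,⟨e,t⟩⟩,⟨e,e⟩⟩⟩, argument yold : ⟨e,e⟩; result ⟨⟨e,⟨e,t⟩⟩,⟨e,e⟩⟩.
[[fep florp] [[vorn toma] yold]]: functor [[vorn toma] yold] : ⟨⟨e,⟨e,t⟩⟩,⟨e,e⟩⟩, argument [fep florp] : ⟨e,⟨e,t⟩⟩; result ⟨e,e⟩.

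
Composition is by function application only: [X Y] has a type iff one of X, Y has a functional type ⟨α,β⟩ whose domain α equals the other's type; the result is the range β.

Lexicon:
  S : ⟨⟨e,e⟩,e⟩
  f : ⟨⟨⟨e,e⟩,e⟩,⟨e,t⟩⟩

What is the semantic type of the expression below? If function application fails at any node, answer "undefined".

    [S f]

⟨e,t⟩

At [S f], f : ⟨⟨⟨e,e⟩,e⟩,⟨e,t⟩⟩ takes S : ⟨⟨e,e⟩,e⟩, giving ⟨e,t⟩.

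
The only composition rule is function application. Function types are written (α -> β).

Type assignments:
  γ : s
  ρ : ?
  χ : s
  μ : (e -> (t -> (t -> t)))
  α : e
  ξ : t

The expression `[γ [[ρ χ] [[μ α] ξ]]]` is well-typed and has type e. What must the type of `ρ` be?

(s -> ((t -> t) -> (s -> e)))

At [γ [[ρ χ] [[μ α] ξ]]] (required: e): γ is s, which is not a function with range e; hence [[ρ χ] [[μ α] ξ]] is the functor — type (s -> e).
At [[ρ χ] [[μ α] ξ]] (required: (s -> e)): [[μ α] ξ] is (t -> t), which is not a function with range (s -> e); hence [ρ χ] is the functor — type ((t -> t) -> (s -> e)).
At [ρ χ] (required: ((t -> t) -> (s -> e))): χ is s, which is not a function with range ((t -> t) -> (s -> e)); hence ρ is the functor — type (s -> ((t -> t) -> (s -> e))).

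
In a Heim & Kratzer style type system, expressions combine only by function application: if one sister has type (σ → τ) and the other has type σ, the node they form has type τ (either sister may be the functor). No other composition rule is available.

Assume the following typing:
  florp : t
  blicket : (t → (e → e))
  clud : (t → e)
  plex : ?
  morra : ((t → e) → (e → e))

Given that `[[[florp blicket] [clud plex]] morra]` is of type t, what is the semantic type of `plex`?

((t → e) → ((e → e) → (((t → e) → (e → e)) → t)))

At [[[florp blicket] [clud plex]] morra] (required: t): morra is ((t → e) → (e → e)), which is not a function with range t; hence [[florp blicket] [clud plex]] is the functor — type (((t → e) → (e → e)) → t).
At [[florp blicket] [clud plex]] (required: (((t → e) → (e → e)) → t)): [florp blicket] is (e → e), which is not a function with range (((t → e) → (e → e)) → t); hence [clud plex] is the functor — type ((e → e) → (((t → e) → (e → e)) → t)).
At [clud plex] (required: ((e → e) → (((t → e) → (e → e)) → t))): clud is (t → e), which is not a function with range ((e → e) → (((t → e) → (e → e)) → t)); hence plex is the functor — type ((t → e) → ((e → e) → (((t → e) → (e → e)) → t))).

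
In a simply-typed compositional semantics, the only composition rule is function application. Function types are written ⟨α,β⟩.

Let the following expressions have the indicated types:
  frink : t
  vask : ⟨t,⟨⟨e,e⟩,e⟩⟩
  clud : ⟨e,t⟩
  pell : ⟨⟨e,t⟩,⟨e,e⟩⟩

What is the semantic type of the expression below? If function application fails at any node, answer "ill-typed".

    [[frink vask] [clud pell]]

[frink vask]: ⟨t,⟨⟨e,e⟩,e⟩⟩ applied to t yields ⟨⟨e,e⟩,e⟩.
[clud pell]: ⟨⟨e,t⟩,⟨e,e⟩⟩ applied to ⟨e,t⟩ yields ⟨e,e⟩.
[[frink vask] [clud pell]]: ⟨⟨e,e⟩,e⟩ applied to ⟨e,e⟩ yields e.

e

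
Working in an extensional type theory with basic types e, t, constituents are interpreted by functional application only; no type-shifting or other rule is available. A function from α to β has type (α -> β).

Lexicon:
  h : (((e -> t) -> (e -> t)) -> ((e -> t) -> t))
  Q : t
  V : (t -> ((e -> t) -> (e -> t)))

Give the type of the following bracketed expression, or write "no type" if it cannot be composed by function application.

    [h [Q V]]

At [Q V], V : (t -> ((e -> t) -> (e -> t))) takes Q : t, giving ((e -> t) -> (e -> t)).
At [h [Q V]], h : (((e -> t) -> (e -> t)) -> ((e -> t) -> t)) takes [Q V] : ((e -> t) -> (e -> t)), giving ((e -> t) -> t).

((e -> t) -> t)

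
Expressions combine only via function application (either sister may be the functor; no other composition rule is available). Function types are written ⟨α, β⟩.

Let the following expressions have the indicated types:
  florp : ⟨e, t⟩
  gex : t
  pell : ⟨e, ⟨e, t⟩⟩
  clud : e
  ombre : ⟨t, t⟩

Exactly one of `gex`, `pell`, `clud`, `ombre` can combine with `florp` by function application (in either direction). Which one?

gex : t — florp needs e; gex needs nothing (atomic); neither fits.
pell : ⟨e, ⟨e, t⟩⟩ — florp needs e; pell needs e; neither fits.
clud — combines: florp : ⟨e, t⟩ takes clud : e as argument, giving t.
ombre : ⟨t, t⟩ — florp needs e; ombre needs t; neither fits.

clud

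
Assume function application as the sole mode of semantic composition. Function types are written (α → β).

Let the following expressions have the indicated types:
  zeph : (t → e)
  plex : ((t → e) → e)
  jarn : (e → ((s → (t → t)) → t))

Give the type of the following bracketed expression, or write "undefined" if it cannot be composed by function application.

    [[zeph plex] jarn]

((s → (t → t)) → t)

[zeph plex] — plex of type ((t → e) → e) combines with zeph of type (t → e): type e.
[[zeph plex] jarn] — jarn of type (e → ((s → (t → t)) → t)) combines with [zeph plex] of type e: type ((s → (t → t)) → t).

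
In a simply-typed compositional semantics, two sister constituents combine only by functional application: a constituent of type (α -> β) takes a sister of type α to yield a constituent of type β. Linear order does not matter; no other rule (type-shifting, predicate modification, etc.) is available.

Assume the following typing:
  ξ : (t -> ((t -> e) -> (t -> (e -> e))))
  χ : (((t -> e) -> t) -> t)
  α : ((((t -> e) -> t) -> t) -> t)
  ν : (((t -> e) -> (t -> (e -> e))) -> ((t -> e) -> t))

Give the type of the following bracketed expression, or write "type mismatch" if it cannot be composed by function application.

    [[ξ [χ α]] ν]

[χ α]: functor α : ((((t -> e) -> t) -> t) -> t), argument χ : (((t -> e) -> t) -> t); result t.
[ξ [χ α]]: functor ξ : (t -> ((t -> e) -> (t -> (e -> e)))), argument [χ α] : t; result ((t -> e) -> (t -> (e -> e))).
[[ξ [χ α]] ν]: functor ν : (((t -> e) -> (t -> (e -> e))) -> ((t -> e) -> t)), argument [ξ [χ α]] : ((t -> e) -> (t -> (e -> e))); result ((t -> e) -> t).

((t -> e) -> t)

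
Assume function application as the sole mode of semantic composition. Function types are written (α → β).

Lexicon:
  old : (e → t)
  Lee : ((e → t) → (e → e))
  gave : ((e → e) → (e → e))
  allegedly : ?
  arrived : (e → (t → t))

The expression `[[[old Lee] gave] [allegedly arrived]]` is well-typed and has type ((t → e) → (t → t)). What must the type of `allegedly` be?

[[[old Lee] gave] [allegedly arrived]] is required to be ((t → e) → (t → t)). [[old Lee] gave] : (e → e) cannot yield ((t → e) → (t → t)) as functor, so [allegedly arrived] : ((e → e) → ((t → e) → (t → t))).
[allegedly arrived] is required to be ((e → e) → ((t → e) → (t → t))). arrived : (e → (t → t)) cannot yield ((e → e) → ((t → e) → (t → t))) as functor, so allegedly : ((e → (t → t)) → ((e → e) → ((t → e) → (t → t)))).

((e → (t → t)) → ((e → e) → ((t → e) → (t → t))))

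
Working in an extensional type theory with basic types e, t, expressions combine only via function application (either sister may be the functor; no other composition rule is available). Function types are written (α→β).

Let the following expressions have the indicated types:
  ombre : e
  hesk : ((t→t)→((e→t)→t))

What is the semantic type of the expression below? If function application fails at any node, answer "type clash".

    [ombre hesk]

type clash

[ombre hesk]: e with ((t→t)→((e→t)→t)) — neither is a function whose domain matches the other; composition fails here.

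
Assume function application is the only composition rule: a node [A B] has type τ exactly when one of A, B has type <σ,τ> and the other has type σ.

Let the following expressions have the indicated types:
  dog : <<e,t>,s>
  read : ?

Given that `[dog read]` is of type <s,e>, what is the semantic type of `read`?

<<<e,t>,s>,<s,e>>

At [dog read] (required: <s,e>): dog is <<e,t>,s>, which is not a function with range <s,e>; hence read is the functor — type <<<e,t>,s>,<s,e>>.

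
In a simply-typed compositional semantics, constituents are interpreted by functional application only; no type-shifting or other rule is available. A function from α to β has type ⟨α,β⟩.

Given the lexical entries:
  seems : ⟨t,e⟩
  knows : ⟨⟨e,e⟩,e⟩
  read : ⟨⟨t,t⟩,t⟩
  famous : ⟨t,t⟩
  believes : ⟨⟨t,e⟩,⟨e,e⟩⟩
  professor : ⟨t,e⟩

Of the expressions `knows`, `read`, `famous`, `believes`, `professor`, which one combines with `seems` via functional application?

believes

knows : ⟨⟨e,e⟩,e⟩ — does not combine with seems.
read : ⟨⟨t,t⟩,t⟩ — does not combine with seems.
famous : ⟨t,t⟩ — does not combine with seems.
believes — combines: believes : ⟨⟨t,e⟩,⟨e,e⟩⟩ takes seems : ⟨t,e⟩ as argument, giving ⟨e,e⟩.
professor : ⟨t,e⟩ — does not combine with seems.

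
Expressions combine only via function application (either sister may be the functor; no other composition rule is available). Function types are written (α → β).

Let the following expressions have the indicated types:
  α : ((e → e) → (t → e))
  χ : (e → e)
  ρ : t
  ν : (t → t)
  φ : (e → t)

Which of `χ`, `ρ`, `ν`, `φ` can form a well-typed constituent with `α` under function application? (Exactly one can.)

χ

χ — combines: α : ((e → e) → (t → e)) takes χ : (e → e) as argument, giving (t → e).
ρ : t — does not combine with α.
ν : (t → t) — does not combine with α.
φ : (e → t) — does not combine with α.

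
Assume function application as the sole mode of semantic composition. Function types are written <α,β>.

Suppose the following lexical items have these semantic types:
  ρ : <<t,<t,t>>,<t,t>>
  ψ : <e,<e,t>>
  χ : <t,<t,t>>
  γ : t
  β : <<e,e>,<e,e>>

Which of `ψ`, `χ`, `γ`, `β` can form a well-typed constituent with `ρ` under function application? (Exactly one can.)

ψ : <e,<e,t>> — neither side's domain matches the other.
χ — combines: ρ : <<t,<t,t>>,<t,t>> takes χ : <t,<t,t>> as argument, giving <t,t>.
γ : t — neither side's domain matches the other.
β : <<e,e>,<e,e>> — neither side's domain matches the other.

χ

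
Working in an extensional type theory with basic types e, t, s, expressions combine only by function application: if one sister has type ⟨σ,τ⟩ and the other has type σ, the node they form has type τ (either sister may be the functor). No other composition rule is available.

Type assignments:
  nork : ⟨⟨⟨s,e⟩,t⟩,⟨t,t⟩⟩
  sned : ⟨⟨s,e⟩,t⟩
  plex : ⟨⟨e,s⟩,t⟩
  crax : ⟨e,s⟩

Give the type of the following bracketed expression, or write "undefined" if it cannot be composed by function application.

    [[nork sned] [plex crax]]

t

[nork sned]: functor nork : ⟨⟨⟨s,e⟩,t⟩,⟨t,t⟩⟩, argument sned : ⟨⟨s,e⟩,t⟩; result ⟨t,t⟩.
[plex crax]: functor plex : ⟨⟨e,s⟩,t⟩, argument crax : ⟨e,s⟩; result t.
[[nork sned] [plex crax]]: functor [nork sned] : ⟨t,t⟩, argument [plex crax] : t; result t.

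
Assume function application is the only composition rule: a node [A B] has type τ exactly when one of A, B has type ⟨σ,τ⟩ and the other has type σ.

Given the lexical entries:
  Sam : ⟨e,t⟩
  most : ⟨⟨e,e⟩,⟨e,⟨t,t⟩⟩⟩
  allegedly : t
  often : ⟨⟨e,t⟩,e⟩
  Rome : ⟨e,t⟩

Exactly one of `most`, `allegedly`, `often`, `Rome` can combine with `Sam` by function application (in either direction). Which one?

most : ⟨⟨e,e⟩,⟨e,⟨t,t⟩⟩⟩ — neither side's domain matches the other.
allegedly : t — neither side's domain matches the other.
often — combines: often : ⟨⟨e,t⟩,e⟩ takes Sam : ⟨e,t⟩ as argument, giving e.
Rome : ⟨e,t⟩ — neither side's domain matches the other.

often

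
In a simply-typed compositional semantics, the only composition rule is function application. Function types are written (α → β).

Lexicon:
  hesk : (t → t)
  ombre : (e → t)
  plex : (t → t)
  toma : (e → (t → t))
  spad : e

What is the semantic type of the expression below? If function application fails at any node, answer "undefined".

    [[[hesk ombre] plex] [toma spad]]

undefined

[hesk ombre]: (t → t) and (e → t) cannot combine by function application — type clash.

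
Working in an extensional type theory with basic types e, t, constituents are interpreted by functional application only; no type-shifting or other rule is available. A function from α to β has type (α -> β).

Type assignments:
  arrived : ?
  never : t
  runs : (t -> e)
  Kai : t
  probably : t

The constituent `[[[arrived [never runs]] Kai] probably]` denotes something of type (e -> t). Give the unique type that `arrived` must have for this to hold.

[[[arrived [never runs]] Kai] probably] is required to be (e -> t). probably : t cannot yield (e -> t) as functor, so [[arrived [never runs]] Kai] : (t -> (e -> t)).
[[arrived [never runs]] Kai] is required to be (t -> (e -> t)). Kai : t cannot yield (t -> (e -> t)) as functor, so [arrived [never runs]] : (t -> (t -> (e -> t))).
[arrived [never runs]] is required to be (t -> (t -> (e -> t))). [never runs] : e cannot yield (t -> (t -> (e -> t))) as functor, so arrived : (e -> (t -> (t -> (e -> t)))).

(e -> (t -> (t -> (e -> t))))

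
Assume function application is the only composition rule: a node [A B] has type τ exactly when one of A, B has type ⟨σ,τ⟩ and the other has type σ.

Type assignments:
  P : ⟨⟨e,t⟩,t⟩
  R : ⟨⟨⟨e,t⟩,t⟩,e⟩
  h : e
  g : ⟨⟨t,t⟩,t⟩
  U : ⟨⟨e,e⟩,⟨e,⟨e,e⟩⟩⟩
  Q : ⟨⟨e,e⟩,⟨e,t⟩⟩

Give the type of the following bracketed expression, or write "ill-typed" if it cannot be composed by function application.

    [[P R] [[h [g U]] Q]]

[P R]: functor R : ⟨⟨⟨e,t⟩,t⟩,e⟩, argument P : ⟨⟨e,t⟩,t⟩; result e.
[g U]: ⟨⟨t,t⟩,t⟩ and ⟨⟨e,e⟩,⟨e,⟨e,e⟩⟩⟩ cannot combine by function application — type clash.

ill-typed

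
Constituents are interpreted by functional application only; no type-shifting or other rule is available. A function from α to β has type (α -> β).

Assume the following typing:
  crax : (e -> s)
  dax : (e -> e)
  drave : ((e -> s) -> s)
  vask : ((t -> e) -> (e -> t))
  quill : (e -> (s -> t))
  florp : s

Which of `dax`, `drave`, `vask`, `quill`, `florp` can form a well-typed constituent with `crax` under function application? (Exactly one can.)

dax : (e -> e) — does not combine with crax.
drave — combines: drave : ((e -> s) -> s) takes crax : (e -> s) as argument, giving s.
vask : ((t -> e) -> (e -> t)) — does not combine with crax.
quill : (e -> (s -> t)) — does not combine with crax.
florp : s — does not combine with crax.

drave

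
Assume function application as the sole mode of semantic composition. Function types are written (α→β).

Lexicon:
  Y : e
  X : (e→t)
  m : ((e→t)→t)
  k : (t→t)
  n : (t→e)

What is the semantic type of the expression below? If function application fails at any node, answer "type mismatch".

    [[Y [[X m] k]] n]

At [X m], m : ((e→t)→t) takes X : (e→t), giving t.
At [[X m] k], k : (t→t) takes [X m] : t, giving t.
[Y [[X m] k]]: e with t — neither is a function whose domain matches the other; composition fails here.

type mismatch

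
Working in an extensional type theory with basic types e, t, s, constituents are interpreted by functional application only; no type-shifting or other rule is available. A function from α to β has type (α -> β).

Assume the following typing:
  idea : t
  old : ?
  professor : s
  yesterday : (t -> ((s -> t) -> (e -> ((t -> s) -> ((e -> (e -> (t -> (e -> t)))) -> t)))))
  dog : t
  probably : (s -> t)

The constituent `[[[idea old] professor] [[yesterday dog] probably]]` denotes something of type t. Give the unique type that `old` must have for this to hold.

For [[[idea old] professor] [[yesterday dog] probably]] to have type t with [[yesterday dog] probably] of type (e -> ((t -> s) -> ((e -> (e -> (t -> (e -> t)))) -> t))), [[idea old] professor] must be the function: [[idea old] professor] : ((e -> ((t -> s) -> ((e -> (e -> (t -> (e -> t)))) -> t))) -> t).
For [[idea old] professor] to have type ((e -> ((t -> s) -> ((e -> (e -> (t -> (e -> t)))) -> t))) -> t) with professor of type s, [idea old] must be the function: [idea old] : (s -> ((e -> ((t -> s) -> ((e -> (e -> (t -> (e -> t)))) -> t))) -> t)).
For [idea old] to have type (s -> ((e -> ((t -> s) -> ((e -> (e -> (t -> (e -> t)))) -> t))) -> t)) with idea of type t, old must be the function: old : (t -> (s -> ((e -> ((t -> s) -> ((e -> (e -> (t -> (e -> t)))) -> t))) -> t))).

(t -> (s -> ((e -> ((t -> s) -> ((e -> (e -> (t -> (e -> t)))) -> t))) -> t)))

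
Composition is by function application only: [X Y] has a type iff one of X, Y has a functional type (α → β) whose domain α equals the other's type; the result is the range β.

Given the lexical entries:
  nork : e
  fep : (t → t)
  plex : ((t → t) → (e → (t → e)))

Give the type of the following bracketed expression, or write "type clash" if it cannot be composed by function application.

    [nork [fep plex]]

(t → e)

[fep plex]: plex is ((t → t) → (e → (t → e))), fep is (t → t); result (e → (t → e)).
[nork [fep plex]]: [fep plex] is (e → (t → e)), nork is e; result (t → e).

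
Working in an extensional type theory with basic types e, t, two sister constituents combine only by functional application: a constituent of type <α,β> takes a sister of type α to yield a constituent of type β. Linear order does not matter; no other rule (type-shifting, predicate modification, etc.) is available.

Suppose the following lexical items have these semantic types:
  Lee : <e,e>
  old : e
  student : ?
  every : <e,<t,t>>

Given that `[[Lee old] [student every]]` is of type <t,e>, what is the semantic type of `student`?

At [[Lee old] [student every]] (required: <t,e>): [Lee old] is e, which is not a function with range <t,e>; hence [student every] is the functor — type <e,<t,e>>.
At [student every] (required: <e,<t,e>>): every is <e,<t,t>>, which is not a function with range <e,<t,e>>; hence student is the functor — type <<e,<t,t>>,<e,<t,e>>>.

<<e,<t,t>>,<e,<t,e>>>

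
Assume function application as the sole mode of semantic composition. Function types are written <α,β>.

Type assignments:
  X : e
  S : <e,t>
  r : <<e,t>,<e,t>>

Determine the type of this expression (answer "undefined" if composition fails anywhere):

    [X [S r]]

[S r]: r is <<e,t>,<e,t>>, S is <e,t>; result <e,t>.
[X [S r]]: [S r] is <e,t>, X is e; result t.

t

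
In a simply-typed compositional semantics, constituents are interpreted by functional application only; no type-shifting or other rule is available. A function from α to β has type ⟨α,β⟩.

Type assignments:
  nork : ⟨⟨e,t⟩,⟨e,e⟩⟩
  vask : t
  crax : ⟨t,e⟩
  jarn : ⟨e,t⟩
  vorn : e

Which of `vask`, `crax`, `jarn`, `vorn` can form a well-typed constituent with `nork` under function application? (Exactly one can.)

jarn

vask : t — no; nork wants ⟨e,t⟩, and vask wants nothing (atomic).
crax : ⟨t,e⟩ — no; nork wants ⟨e,t⟩, and crax wants t.
jarn — combines: nork : ⟨⟨e,t⟩,⟨e,e⟩⟩ takes jarn : ⟨e,t⟩ as argument, giving ⟨e,e⟩.
vorn : e — no; nork wants ⟨e,t⟩, and vorn wants nothing (atomic).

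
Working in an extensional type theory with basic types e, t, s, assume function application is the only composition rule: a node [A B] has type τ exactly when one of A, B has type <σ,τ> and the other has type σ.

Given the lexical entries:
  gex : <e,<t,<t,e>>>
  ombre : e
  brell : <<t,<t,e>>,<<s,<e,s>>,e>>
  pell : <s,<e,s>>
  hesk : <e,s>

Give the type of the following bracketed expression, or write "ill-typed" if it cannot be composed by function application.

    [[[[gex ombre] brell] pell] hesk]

[gex ombre]: <e,<t,<t,e>>> applied to e yields <t,<t,e>>.
[[gex ombre] brell]: <<t,<t,e>>,<<s,<e,s>>,e>> applied to <t,<t,e>> yields <<s,<e,s>>,e>.
[[[gex ombre] brell] pell]: <<s,<e,s>>,e> applied to <s,<e,s>> yields e.
[[[[gex ombre] brell] pell] hesk]: <e,s> applied to e yields s.

s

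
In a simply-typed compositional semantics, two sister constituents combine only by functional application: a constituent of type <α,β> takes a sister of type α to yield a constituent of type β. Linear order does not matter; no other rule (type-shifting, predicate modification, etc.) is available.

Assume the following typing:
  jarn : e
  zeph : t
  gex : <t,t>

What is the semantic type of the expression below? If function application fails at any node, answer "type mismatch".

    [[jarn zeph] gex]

type mismatch

At [jarn zeph]: neither e nor t can take the other as argument; the node is ill-typed.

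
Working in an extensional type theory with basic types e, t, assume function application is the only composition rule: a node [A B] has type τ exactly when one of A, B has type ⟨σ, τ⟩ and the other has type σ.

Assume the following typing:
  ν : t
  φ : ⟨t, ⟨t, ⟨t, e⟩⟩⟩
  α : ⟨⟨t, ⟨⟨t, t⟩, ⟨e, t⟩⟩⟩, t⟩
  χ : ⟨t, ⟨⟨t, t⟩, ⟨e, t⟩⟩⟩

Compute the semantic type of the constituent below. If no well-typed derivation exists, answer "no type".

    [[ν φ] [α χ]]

[ν φ]: ⟨t, ⟨t, ⟨t, e⟩⟩⟩ applied to t yields ⟨t, ⟨t, e⟩⟩.
[α χ]: ⟨⟨t, ⟨⟨t, t⟩, ⟨e, t⟩⟩⟩, t⟩ applied to ⟨t, ⟨⟨t, t⟩, ⟨e, t⟩⟩⟩ yields t.
[[ν φ] [α χ]]: ⟨t, ⟨t, e⟩⟩ applied to t yields ⟨t, e⟩.

⟨t, e⟩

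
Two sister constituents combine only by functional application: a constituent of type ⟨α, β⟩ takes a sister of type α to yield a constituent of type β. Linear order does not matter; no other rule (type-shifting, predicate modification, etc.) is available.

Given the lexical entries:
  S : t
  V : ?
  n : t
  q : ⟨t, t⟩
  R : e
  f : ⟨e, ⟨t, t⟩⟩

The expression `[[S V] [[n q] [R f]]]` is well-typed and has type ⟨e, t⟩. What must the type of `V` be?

⟨t, ⟨t, ⟨e, t⟩⟩⟩

[[S V] [[n q] [R f]]] must have type ⟨e, t⟩. The sister [[n q] [R f]] has type t; that is not a function onto ⟨e, t⟩, so [S V] must be the functor, of type ⟨t, ⟨e, t⟩⟩.
[S V] must have type ⟨t, ⟨e, t⟩⟩. The sister S has type t; that is not a function onto ⟨t, ⟨e, t⟩⟩, so V must be the functor, of type ⟨t, ⟨t, ⟨e, t⟩⟩⟩.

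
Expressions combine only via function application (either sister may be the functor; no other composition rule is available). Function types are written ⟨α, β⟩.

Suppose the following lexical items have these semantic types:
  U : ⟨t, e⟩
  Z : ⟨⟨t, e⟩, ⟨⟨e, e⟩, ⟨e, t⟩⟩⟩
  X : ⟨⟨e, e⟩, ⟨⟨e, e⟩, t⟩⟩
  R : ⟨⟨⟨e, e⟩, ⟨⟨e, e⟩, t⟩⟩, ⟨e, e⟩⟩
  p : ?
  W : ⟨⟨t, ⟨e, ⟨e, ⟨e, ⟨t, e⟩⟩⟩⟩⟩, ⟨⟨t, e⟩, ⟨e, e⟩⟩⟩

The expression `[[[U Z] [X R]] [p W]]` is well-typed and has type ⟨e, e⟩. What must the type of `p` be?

For [[[U Z] [X R]] [p W]] to have type ⟨e, e⟩ with [[U Z] [X R]] of type ⟨e, t⟩, [p W] must be the function: [p W] : ⟨⟨e, t⟩, ⟨e, e⟩⟩.
For [p W] to have type ⟨⟨e, t⟩, ⟨e, e⟩⟩ with W of type ⟨⟨t, ⟨e, ⟨e, ⟨e, ⟨t, e⟩⟩⟩⟩⟩, ⟨⟨t, e⟩, ⟨e, e⟩⟩⟩, p must be the function: p : ⟨⟨⟨t, ⟨e, ⟨e, ⟨e, ⟨t, e⟩⟩⟩⟩⟩, ⟨⟨t, e⟩, ⟨e, e⟩⟩⟩, ⟨⟨e, t⟩, ⟨e, e⟩⟩⟩.

⟨⟨⟨t, ⟨e, ⟨e, ⟨e, ⟨t, e⟩⟩⟩⟩⟩, ⟨⟨t, e⟩, ⟨e, e⟩⟩⟩, ⟨⟨e, t⟩, ⟨e, e⟩⟩⟩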